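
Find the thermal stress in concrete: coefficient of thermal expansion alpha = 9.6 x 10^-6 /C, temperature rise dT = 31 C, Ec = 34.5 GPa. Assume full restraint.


sigma = alpha * dT * Ec
= 9.6e-6 * 31 * 34.5 * 1000
= 10.267 MPa

10.267


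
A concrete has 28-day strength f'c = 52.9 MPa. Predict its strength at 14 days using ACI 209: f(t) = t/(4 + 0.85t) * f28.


f(14) = 14 / (4 + 0.85 * 14) * 52.9
= 14 / 15.9 * 52.9
= 46.58 MPa

46.58


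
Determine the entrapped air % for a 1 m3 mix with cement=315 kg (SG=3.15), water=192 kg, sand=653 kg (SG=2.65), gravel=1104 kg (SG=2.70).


Vol cement = 315 / (3.15 * 1000) = 0.1 m3
Vol water = 192 / 1000 = 0.192 m3
Vol sand = 653 / (2.65 * 1000) = 0.246415 m3
Vol gravel = 1104 / (2.70 * 1000) = 0.408889 m3
Total solid + water volume = 0.947304 m3
Air = (1 - 0.947304) * 100 = 5.27%

5.27


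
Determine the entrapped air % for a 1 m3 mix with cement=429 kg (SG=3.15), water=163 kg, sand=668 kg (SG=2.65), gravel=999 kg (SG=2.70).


Vol cement = 429 / (3.15 * 1000) = 0.13619 m3
Vol water = 163 / 1000 = 0.163 m3
Vol sand = 668 / (2.65 * 1000) = 0.252075 m3
Vol gravel = 999 / (2.70 * 1000) = 0.37 m3
Total solid + water volume = 0.921266 m3
Air = (1 - 0.921266) * 100 = 7.87%

7.87


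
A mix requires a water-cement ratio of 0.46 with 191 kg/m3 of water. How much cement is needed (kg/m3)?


Cement = water / (w/c)
= 191 / 0.46
= 415.2 kg/m3

415.2


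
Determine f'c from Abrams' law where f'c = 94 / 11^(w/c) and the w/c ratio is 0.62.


f'c = 94 / 11^0.62
= 94 / 4.422
= 21.26 MPa

21.26


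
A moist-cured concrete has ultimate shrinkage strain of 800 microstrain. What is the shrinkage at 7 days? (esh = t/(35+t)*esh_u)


esh(7) = 7 / (35 + 7) * 800
= 7 / 42 * 800
= 133.3 microstrain

133.3


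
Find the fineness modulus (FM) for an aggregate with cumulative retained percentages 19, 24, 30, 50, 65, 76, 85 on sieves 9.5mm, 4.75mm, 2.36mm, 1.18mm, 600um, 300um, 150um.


FM = sum(cumulative % retained) / 100
= 349 / 100
= 3.49

3.49


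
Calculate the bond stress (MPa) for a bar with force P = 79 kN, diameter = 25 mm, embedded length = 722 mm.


u = P / (pi * db * ld)
= 79 * 1000 / (pi * 25 * 722)
= 1.393 MPa

1.393


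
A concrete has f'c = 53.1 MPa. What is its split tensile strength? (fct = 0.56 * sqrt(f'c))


fct = 0.56 * sqrt(53.1)
= 0.56 * 7.287
= 4.081 MPa

4.081


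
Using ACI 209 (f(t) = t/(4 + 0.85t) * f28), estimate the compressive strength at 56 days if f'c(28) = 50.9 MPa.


f(56) = 56 / (4 + 0.85 * 56) * 50.9
= 56 / 51.6 * 50.9
= 55.24 MPa

55.24


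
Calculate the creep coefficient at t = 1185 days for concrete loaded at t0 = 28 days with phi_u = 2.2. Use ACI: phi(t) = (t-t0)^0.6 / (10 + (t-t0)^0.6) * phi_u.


dt = 1185 - 28 = 1157
phi = 1157^0.6 / (10 + 1157^0.6) * 2.2
= 1.921

1.921


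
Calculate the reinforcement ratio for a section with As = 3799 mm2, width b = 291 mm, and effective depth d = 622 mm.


rho = As / (b * d)
= 3799 / (291 * 622)
= 0.021

0.021


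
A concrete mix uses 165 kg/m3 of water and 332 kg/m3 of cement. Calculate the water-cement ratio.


w/c = water / cement
w/c = 165 / 332 = 0.497

0.497


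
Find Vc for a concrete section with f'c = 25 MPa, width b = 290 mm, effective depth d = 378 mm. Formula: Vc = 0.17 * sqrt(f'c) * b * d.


Vc = 0.17 * sqrt(25) * 290 * 378 / 1000
= 93.18 kN

93.18


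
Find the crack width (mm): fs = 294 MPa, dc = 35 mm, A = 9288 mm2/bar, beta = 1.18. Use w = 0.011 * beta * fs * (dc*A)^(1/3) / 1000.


w = 0.011 * beta * fs * (dc * A)^(1/3) / 1000
= 0.011 * 1.18 * 294 * (35 * 9288)^(1/3) / 1000
= 0.262 mm

0.262


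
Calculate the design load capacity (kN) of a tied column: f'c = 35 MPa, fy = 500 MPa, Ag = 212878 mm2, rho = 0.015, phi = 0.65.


Ast = rho * Ag = 0.015 * 212878 = 3193.17 mm2
phi*Pn = 0.65 * 0.80 * (0.85 * 35 * (212878 - 3193.17) + 500 * 3193.17) / 1000
= 4074.05 kN

4074.05


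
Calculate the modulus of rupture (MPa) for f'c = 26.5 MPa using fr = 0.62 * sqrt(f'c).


fr = 0.62 * sqrt(26.5)
= 3.192 MPa

3.192


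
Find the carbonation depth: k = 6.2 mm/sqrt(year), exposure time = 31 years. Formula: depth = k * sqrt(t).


depth = k * sqrt(t)
= 6.2 * sqrt(31)
= 34.52 mm

34.52


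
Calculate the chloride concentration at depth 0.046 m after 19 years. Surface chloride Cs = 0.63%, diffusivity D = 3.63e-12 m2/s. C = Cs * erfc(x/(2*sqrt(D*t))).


t_seconds = 19 * 365.25 * 24 * 3600 = 599594400.0 s
arg = 0.046 / (2 * sqrt(3.63e-12 * 599594400.0))
= 0.493
erfc(0.493) = 0.4857
C = 0.63 * 0.4857 = 0.306%

0.306


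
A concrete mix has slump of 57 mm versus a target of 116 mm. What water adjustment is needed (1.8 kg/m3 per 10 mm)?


Difference = 116 - 57 = 59 mm
Water adjustment = 59 * 1.8 / 10 = 10.6 kg/m3

10.6


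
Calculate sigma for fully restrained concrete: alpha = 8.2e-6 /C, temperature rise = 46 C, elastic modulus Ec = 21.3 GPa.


sigma = alpha * dT * Ec
= 8.2e-6 * 46 * 21.3 * 1000
= 8.034 MPa

8.034


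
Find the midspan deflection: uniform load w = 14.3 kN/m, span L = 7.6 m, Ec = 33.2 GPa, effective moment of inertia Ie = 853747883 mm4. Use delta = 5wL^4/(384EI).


Convert: L = 7.6 m = 7600 mm, Ec = 33.2 GPa = 33200 MPa
delta = 5 * 14.3 * 7600^4 / (384 * 33200 * 853747883)
= 21.92 mm

21.92


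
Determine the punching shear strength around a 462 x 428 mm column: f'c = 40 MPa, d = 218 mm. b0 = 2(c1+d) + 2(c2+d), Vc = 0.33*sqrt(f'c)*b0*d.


b0 = 2*(462 + 218) + 2*(428 + 218) = 2652 mm
Vc = 0.33 * sqrt(40) * 2652 * 218 / 1000
= 1206.63 kN

1206.63


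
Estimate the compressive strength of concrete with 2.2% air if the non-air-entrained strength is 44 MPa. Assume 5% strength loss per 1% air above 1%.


Strength loss = (2.2 - 1) * 5 = 6.0%
f'c = 44 * (1 - 6.0/100)
= 41.36 MPa

41.36


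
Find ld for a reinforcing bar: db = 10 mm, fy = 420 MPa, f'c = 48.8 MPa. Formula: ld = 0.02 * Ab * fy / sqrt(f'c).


Ab = pi * 10^2 / 4 = 78.54 mm2
ld = 0.02 * 78.54 * 420 / sqrt(48.8)
= 94.4 mm

94.4


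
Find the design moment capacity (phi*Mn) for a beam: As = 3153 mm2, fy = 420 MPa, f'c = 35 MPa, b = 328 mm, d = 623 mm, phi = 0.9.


a = As * fy / (0.85 * f'c * b)
= 3153 * 420 / (0.85 * 35 * 328)
= 135.7102 mm
Mn = As * fy * (d - a/2) / 10^6
= 735.1562 kN-m
phi*Mn = 0.9 * 735.1562 = 661.64 kN-m

661.64


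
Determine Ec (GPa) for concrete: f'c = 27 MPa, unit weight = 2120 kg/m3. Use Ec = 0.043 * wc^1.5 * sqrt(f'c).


Ec = 0.043 * 2120^1.5 * sqrt(27) / 1000
= 21.81 GPa

21.81


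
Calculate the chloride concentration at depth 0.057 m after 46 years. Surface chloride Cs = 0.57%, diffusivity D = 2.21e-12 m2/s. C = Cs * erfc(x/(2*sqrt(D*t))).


t_seconds = 46 * 365.25 * 24 * 3600 = 1451649600.0 s
arg = 0.057 / (2 * sqrt(2.21e-12 * 1451649600.0))
= 0.5032
erfc(0.5032) = 0.4767
C = 0.57 * 0.4767 = 0.2717%

0.2717


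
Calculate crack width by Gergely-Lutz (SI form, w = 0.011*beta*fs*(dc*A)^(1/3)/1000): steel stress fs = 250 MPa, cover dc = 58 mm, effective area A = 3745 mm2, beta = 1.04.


w = 0.011 * beta * fs * (dc * A)^(1/3) / 1000
= 0.011 * 1.04 * 250 * (58 * 3745)^(1/3) / 1000
= 0.172 mm

0.172


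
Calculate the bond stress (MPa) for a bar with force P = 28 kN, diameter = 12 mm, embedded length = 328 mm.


u = P / (pi * db * ld)
= 28 * 1000 / (pi * 12 * 328)
= 2.264 MPa

2.264


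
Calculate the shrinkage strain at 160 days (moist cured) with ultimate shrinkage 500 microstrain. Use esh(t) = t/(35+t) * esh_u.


esh(160) = 160 / (35 + 160) * 500
= 160 / 195 * 500
= 410.3 microstrain

410.3


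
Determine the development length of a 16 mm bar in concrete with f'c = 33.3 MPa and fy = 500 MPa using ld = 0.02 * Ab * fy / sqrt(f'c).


Ab = pi * 16^2 / 4 = 201.062 mm2
ld = 0.02 * 201.062 * 500 / sqrt(33.3)
= 348.4 mm

348.4


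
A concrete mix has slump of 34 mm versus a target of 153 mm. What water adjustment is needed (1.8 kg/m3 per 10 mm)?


Difference = 153 - 34 = 119 mm
Water adjustment = 119 * 1.8 / 10 = 21.4 kg/m3

21.4


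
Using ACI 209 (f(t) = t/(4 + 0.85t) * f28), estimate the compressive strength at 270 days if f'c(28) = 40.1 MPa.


f(270) = 270 / (4 + 0.85 * 270) * 40.1
= 270 / 233.5 * 40.1
= 46.37 MPa

46.37


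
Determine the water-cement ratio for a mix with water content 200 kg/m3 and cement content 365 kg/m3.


w/c = water / cement
w/c = 200 / 365 = 0.548

0.548


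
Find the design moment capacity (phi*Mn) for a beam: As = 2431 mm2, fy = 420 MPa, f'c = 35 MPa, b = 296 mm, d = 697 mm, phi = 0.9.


a = As * fy / (0.85 * f'c * b)
= 2431 * 420 / (0.85 * 35 * 296)
= 115.9459 mm
Mn = As * fy * (d - a/2) / 10^6
= 652.4594 kN-m
phi*Mn = 0.9 * 652.4594 = 587.21 kN-m

587.21


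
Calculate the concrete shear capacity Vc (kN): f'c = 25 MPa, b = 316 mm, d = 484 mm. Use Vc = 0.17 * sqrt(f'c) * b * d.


Vc = 0.17 * sqrt(25) * 316 * 484 / 1000
= 130.0 kN

130.0


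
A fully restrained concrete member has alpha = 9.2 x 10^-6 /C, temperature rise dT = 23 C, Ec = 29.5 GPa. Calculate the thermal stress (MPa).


sigma = alpha * dT * Ec
= 9.2e-6 * 23 * 29.5 * 1000
= 6.242 MPa

6.242


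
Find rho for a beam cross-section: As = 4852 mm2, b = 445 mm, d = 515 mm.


rho = As / (b * d)
= 4852 / (445 * 515)
= 0.0212

0.0212


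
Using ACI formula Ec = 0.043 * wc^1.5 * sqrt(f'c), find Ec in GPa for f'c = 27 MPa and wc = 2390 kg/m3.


Ec = 0.043 * 2390^1.5 * sqrt(27) / 1000
= 26.11 GPa

26.11


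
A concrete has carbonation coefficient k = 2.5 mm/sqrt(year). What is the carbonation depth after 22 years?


depth = k * sqrt(t)
= 2.5 * sqrt(22)
= 11.73 mm

11.73


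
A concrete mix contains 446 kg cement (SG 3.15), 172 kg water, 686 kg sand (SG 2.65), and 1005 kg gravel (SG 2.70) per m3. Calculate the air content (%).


Vol cement = 446 / (3.15 * 1000) = 0.141587 m3
Vol water = 172 / 1000 = 0.172 m3
Vol sand = 686 / (2.65 * 1000) = 0.258868 m3
Vol gravel = 1005 / (2.70 * 1000) = 0.372222 m3
Total solid + water volume = 0.944677 m3
Air = (1 - 0.944677) * 100 = 5.53%

5.53


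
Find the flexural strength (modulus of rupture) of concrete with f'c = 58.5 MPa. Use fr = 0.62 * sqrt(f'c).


fr = 0.62 * sqrt(58.5)
= 4.742 MPa

4.742


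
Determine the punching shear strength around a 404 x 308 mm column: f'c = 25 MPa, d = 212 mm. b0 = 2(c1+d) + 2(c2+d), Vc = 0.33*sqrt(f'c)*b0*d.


b0 = 2*(404 + 212) + 2*(308 + 212) = 2272 mm
Vc = 0.33 * sqrt(25) * 2272 * 212 / 1000
= 794.75 kN

794.75


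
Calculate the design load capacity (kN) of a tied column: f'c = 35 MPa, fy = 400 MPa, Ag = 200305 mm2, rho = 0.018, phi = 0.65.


Ast = rho * Ag = 0.018 * 200305 = 3605.49 mm2
phi*Pn = 0.65 * 0.80 * (0.85 * 35 * (200305 - 3605.49) + 400 * 3605.49) / 1000
= 3792.88 kN

3792.88


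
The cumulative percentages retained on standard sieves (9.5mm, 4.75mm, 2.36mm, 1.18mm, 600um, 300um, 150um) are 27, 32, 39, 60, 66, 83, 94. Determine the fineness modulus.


FM = sum(cumulative % retained) / 100
= 401 / 100
= 4.01

4.01


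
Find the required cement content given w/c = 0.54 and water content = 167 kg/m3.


Cement = water / (w/c)
= 167 / 0.54
= 309.3 kg/m3

309.3


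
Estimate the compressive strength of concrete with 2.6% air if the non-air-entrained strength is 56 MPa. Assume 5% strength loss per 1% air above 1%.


Strength loss = (2.6 - 1) * 5 = 8.0%
f'c = 56 * (1 - 8.0/100)
= 51.52 MPa

51.52


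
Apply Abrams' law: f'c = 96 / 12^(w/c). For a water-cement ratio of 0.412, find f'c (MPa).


f'c = 96 / 12^0.412
= 96 / 2.784
= 34.49 MPa

34.49


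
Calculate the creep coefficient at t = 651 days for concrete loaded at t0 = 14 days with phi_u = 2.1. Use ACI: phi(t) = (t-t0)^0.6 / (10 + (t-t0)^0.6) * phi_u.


dt = 651 - 14 = 637
phi = 637^0.6 / (10 + 637^0.6) * 2.1
= 1.739

1.739


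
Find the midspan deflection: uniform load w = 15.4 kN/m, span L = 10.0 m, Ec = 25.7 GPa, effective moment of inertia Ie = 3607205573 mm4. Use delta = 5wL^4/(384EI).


Convert: L = 10.0 m = 10000 mm, Ec = 25.7 GPa = 25700 MPa
delta = 5 * 15.4 * 10000^4 / (384 * 25700 * 3607205573)
= 21.63 mm

21.63


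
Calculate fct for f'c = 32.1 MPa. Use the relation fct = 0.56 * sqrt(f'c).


fct = 0.56 * sqrt(32.1)
= 0.56 * 5.666
= 3.173 MPa

3.173


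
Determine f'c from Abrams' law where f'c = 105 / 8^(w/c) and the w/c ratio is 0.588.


f'c = 105 / 8^0.588
= 105 / 3.396
= 30.92 MPa

30.92


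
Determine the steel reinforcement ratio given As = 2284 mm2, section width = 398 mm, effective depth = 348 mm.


rho = As / (b * d)
= 2284 / (398 * 348)
= 0.0165

0.0165


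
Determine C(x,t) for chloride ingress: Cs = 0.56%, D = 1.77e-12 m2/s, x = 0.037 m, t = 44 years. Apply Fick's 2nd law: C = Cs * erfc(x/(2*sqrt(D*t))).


t_seconds = 44 * 365.25 * 24 * 3600 = 1388534400.0 s
arg = 0.037 / (2 * sqrt(1.77e-12 * 1388534400.0))
= 0.3732
erfc(0.3732) = 0.5977
C = 0.56 * 0.5977 = 0.3347%

0.3347


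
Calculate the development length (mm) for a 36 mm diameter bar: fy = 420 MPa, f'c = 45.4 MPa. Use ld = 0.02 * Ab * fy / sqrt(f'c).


Ab = pi * 36^2 / 4 = 1017.876 mm2
ld = 0.02 * 1017.876 * 420 / sqrt(45.4)
= 1269.0 mm

1269.0


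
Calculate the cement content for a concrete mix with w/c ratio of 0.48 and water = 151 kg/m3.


Cement = water / (w/c)
= 151 / 0.48
= 314.6 kg/m3

314.6


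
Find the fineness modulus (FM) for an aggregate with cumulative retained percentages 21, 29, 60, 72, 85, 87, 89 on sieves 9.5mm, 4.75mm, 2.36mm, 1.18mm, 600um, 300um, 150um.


FM = sum(cumulative % retained) / 100
= 443 / 100
= 4.43

4.43


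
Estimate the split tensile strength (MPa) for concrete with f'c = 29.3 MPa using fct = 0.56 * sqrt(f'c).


fct = 0.56 * sqrt(29.3)
= 0.56 * 5.413
= 3.031 MPa

3.031


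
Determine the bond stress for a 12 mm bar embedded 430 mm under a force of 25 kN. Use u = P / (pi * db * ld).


u = P / (pi * db * ld)
= 25 * 1000 / (pi * 12 * 430)
= 1.542 MPa

1.542


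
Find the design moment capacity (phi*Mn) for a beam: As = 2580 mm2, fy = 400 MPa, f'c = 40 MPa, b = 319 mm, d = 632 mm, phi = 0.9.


a = As * fy / (0.85 * f'c * b)
= 2580 * 400 / (0.85 * 40 * 319)
= 95.1503 mm
Mn = As * fy * (d - a/2) / 10^6
= 603.1265 kN-m
phi*Mn = 0.9 * 603.1265 = 542.81 kN-m

542.81


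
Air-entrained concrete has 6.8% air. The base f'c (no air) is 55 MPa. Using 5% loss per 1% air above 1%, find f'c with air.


Strength loss = (6.8 - 1) * 5 = 29.0%
f'c = 55 * (1 - 29.0/100)
= 39.05 MPa

39.05


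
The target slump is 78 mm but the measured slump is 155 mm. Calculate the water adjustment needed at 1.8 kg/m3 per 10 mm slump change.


Difference = 78 - 155 = -77 mm
Water adjustment = -77 * 1.8 / 10 = -13.9 kg/m3

-13.9


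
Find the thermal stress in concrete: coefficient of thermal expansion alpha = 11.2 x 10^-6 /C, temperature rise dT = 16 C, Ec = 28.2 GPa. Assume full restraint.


sigma = alpha * dT * Ec
= 11.2e-6 * 16 * 28.2 * 1000
= 5.053 MPa

5.053


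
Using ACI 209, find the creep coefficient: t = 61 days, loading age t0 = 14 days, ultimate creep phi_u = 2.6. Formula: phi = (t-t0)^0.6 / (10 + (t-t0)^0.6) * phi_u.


dt = 61 - 14 = 47
phi = 47^0.6 / (10 + 47^0.6) * 2.6
= 1.305

1.305


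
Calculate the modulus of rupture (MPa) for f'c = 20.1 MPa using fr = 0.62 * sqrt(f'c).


fr = 0.62 * sqrt(20.1)
= 2.78 MPa

2.78


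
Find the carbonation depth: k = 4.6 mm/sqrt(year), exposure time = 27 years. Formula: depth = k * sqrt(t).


depth = k * sqrt(t)
= 4.6 * sqrt(27)
= 23.9 mm

23.9


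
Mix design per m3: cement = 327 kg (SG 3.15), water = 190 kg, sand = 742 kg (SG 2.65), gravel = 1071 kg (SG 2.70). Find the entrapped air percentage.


Vol cement = 327 / (3.15 * 1000) = 0.10381 m3
Vol water = 190 / 1000 = 0.19 m3
Vol sand = 742 / (2.65 * 1000) = 0.28 m3
Vol gravel = 1071 / (2.70 * 1000) = 0.396667 m3
Total solid + water volume = 0.970476 m3
Air = (1 - 0.970476) * 100 = 2.95%

2.95


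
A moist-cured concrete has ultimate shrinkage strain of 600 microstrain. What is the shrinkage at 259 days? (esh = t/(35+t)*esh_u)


esh(259) = 259 / (35 + 259) * 600
= 259 / 294 * 600
= 528.6 microstrain

528.6


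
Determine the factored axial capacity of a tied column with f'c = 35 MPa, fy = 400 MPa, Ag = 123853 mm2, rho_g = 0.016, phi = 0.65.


Ast = rho * Ag = 0.016 * 123853 = 1981.648 mm2
phi*Pn = 0.65 * 0.80 * (0.85 * 35 * (123853 - 1981.648) + 400 * 1981.648) / 1000
= 2297.53 kN

2297.53


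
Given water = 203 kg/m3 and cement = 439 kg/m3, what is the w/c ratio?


w/c = water / cement
w/c = 203 / 439 = 0.462

0.462


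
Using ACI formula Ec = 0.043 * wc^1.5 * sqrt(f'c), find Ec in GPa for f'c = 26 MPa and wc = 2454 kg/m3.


Ec = 0.043 * 2454^1.5 * sqrt(26) / 1000
= 26.65 GPa

26.65


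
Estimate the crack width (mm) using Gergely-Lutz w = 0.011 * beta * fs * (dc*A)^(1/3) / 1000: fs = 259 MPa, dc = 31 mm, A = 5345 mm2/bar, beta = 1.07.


w = 0.011 * beta * fs * (dc * A)^(1/3) / 1000
= 0.011 * 1.07 * 259 * (31 * 5345)^(1/3) / 1000
= 0.167 mm

0.167


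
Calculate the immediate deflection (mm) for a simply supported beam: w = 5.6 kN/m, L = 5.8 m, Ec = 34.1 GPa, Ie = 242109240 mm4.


Convert: L = 5.8 m = 5800 mm, Ec = 34.1 GPa = 34100 MPa
delta = 5 * 5.6 * 5800^4 / (384 * 34100 * 242109240)
= 9.99 mm

9.99


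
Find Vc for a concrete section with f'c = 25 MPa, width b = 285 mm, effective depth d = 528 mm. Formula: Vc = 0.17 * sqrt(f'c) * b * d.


Vc = 0.17 * sqrt(25) * 285 * 528 / 1000
= 127.91 kN

127.91


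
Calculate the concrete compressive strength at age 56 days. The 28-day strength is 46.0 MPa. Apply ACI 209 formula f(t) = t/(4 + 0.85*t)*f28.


f(56) = 56 / (4 + 0.85 * 56) * 46.0
= 56 / 51.6 * 46.0
= 49.92 MPa

49.92


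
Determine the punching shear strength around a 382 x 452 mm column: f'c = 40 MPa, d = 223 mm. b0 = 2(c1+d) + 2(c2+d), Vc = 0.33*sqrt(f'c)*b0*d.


b0 = 2*(382 + 223) + 2*(452 + 223) = 2560 mm
Vc = 0.33 * sqrt(40) * 2560 * 223 / 1000
= 1191.49 kN

1191.49


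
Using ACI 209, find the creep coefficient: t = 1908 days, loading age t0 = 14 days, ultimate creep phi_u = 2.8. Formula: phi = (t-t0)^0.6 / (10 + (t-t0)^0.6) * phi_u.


dt = 1908 - 14 = 1894
phi = 1894^0.6 / (10 + 1894^0.6) * 2.8
= 2.527

2.527


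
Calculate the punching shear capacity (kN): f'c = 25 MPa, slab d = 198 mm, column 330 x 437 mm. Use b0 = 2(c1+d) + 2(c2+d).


b0 = 2*(330 + 198) + 2*(437 + 198) = 2326 mm
Vc = 0.33 * sqrt(25) * 2326 * 198 / 1000
= 759.9 kN

759.9


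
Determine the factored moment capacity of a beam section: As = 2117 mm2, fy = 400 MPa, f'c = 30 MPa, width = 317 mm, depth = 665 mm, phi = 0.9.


a = As * fy / (0.85 * f'c * b)
= 2117 * 400 / (0.85 * 30 * 317)
= 104.7566 mm
Mn = As * fy * (d - a/2) / 10^6
= 518.7681 kN-m
phi*Mn = 0.9 * 518.7681 = 466.89 kN-m

466.89


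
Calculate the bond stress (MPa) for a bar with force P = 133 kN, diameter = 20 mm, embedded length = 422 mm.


u = P / (pi * db * ld)
= 133 * 1000 / (pi * 20 * 422)
= 5.016 MPa

5.016


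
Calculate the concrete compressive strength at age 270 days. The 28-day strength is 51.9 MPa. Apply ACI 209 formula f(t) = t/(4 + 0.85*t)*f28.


f(270) = 270 / (4 + 0.85 * 270) * 51.9
= 270 / 233.5 * 51.9
= 60.01 MPa

60.01


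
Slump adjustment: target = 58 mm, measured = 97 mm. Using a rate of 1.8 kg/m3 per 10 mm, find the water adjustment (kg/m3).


Difference = 58 - 97 = -39 mm
Water adjustment = -39 * 1.8 / 10 = -7.0 kg/m3

-7.0


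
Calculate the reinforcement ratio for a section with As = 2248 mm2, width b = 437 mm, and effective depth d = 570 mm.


rho = As / (b * d)
= 2248 / (437 * 570)
= 0.009

0.009


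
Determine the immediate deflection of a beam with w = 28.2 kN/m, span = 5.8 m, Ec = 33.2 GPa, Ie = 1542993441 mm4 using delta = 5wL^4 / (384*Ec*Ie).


Convert: L = 5.8 m = 5800 mm, Ec = 33.2 GPa = 33200 MPa
delta = 5 * 28.2 * 5800^4 / (384 * 33200 * 1542993441)
= 8.11 mm

8.11


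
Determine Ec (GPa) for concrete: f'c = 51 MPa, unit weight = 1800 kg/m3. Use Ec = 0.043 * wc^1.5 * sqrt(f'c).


Ec = 0.043 * 1800^1.5 * sqrt(51) / 1000
= 23.45 GPa

23.45


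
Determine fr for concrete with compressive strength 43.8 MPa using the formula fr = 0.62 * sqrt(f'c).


fr = 0.62 * sqrt(43.8)
= 4.103 MPa

4.103


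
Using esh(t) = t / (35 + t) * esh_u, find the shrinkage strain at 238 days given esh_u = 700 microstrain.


esh(238) = 238 / (35 + 238) * 700
= 238 / 273 * 700
= 610.3 microstrain

610.3


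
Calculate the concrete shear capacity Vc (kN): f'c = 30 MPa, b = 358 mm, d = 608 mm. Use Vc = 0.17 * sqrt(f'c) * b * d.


Vc = 0.17 * sqrt(30) * 358 * 608 / 1000
= 202.67 kN

202.67


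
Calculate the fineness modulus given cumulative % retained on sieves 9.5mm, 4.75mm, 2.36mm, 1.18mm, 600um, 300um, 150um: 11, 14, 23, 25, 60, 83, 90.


FM = sum(cumulative % retained) / 100
= 306 / 100
= 3.06

3.06


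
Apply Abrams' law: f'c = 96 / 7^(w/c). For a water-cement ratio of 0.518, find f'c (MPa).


f'c = 96 / 7^0.518
= 96 / 2.74
= 35.04 MPa

35.04


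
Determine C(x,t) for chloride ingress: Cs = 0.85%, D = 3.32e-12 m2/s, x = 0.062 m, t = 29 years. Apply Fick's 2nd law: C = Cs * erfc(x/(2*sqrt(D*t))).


t_seconds = 29 * 365.25 * 24 * 3600 = 915170400.0 s
arg = 0.062 / (2 * sqrt(3.32e-12 * 915170400.0))
= 0.5624
erfc(0.5624) = 0.4264
C = 0.85 * 0.4264 = 0.3624%

0.3624


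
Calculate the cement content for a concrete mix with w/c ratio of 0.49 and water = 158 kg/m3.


Cement = water / (w/c)
= 158 / 0.49
= 322.4 kg/m3

322.4


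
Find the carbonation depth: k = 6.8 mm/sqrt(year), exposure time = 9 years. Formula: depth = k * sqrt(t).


depth = k * sqrt(t)
= 6.8 * sqrt(9)
= 20.4 mm

20.4


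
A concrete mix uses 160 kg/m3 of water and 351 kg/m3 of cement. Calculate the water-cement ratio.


w/c = water / cement
w/c = 160 / 351 = 0.456

0.456


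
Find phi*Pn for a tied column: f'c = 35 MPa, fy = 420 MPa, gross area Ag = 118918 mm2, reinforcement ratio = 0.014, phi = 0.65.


Ast = rho * Ag = 0.014 * 118918 = 1664.852 mm2
phi*Pn = 0.65 * 0.80 * (0.85 * 35 * (118918 - 1664.852) + 420 * 1664.852) / 1000
= 2177.51 kN

2177.51


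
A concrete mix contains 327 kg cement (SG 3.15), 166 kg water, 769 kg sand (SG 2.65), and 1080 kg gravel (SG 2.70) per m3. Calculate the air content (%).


Vol cement = 327 / (3.15 * 1000) = 0.10381 m3
Vol water = 166 / 1000 = 0.166 m3
Vol sand = 769 / (2.65 * 1000) = 0.290189 m3
Vol gravel = 1080 / (2.70 * 1000) = 0.4 m3
Total solid + water volume = 0.959998 m3
Air = (1 - 0.959998) * 100 = 4.0%

4.0


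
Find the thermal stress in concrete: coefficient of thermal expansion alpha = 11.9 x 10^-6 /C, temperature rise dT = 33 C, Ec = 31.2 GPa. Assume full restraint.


sigma = alpha * dT * Ec
= 11.9e-6 * 33 * 31.2 * 1000
= 12.252 MPa

12.252


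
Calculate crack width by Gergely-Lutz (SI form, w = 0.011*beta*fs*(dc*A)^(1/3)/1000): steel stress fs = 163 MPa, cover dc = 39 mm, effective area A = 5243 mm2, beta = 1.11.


w = 0.011 * beta * fs * (dc * A)^(1/3) / 1000
= 0.011 * 1.11 * 163 * (39 * 5243)^(1/3) / 1000
= 0.117 mm

0.117


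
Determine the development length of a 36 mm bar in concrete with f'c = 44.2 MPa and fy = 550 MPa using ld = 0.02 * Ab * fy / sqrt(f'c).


Ab = pi * 36^2 / 4 = 1017.876 mm2
ld = 0.02 * 1017.876 * 550 / sqrt(44.2)
= 1684.1 mm

1684.1


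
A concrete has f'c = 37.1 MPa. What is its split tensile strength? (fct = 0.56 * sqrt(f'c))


fct = 0.56 * sqrt(37.1)
= 0.56 * 6.091
= 3.411 MPa

3.411


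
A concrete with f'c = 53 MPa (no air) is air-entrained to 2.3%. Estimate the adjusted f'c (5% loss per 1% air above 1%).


Strength loss = (2.3 - 1) * 5 = 6.5%
f'c = 53 * (1 - 6.5/100)
= 49.55 MPa

49.55


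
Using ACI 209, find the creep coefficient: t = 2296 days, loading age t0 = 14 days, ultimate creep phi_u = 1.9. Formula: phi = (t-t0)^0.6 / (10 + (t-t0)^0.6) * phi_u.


dt = 2296 - 14 = 2282
phi = 2282^0.6 / (10 + 2282^0.6) * 1.9
= 1.733

1.733


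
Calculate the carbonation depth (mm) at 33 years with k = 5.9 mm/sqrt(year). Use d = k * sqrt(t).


depth = k * sqrt(t)
= 5.9 * sqrt(33)
= 33.89 mm

33.89


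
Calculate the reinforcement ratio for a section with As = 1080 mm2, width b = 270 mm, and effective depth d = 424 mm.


rho = As / (b * d)
= 1080 / (270 * 424)
= 0.0094

0.0094


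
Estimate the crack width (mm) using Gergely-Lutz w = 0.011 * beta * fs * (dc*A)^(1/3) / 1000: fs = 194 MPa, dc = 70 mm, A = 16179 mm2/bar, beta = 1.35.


w = 0.011 * beta * fs * (dc * A)^(1/3) / 1000
= 0.011 * 1.35 * 194 * (70 * 16179)^(1/3) / 1000
= 0.3 mm

0.3


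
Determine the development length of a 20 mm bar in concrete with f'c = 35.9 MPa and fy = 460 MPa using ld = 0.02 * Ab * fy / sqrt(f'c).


Ab = pi * 20^2 / 4 = 314.159 mm2
ld = 0.02 * 314.159 * 460 / sqrt(35.9)
= 482.4 mm

482.4


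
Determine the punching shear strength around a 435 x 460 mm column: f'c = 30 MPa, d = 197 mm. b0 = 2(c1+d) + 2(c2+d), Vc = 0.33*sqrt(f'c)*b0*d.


b0 = 2*(435 + 197) + 2*(460 + 197) = 2578 mm
Vc = 0.33 * sqrt(30) * 2578 * 197 / 1000
= 917.96 kN

917.96


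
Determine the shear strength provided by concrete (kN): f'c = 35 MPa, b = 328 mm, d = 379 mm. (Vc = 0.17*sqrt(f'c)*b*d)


Vc = 0.17 * sqrt(35) * 328 * 379 / 1000
= 125.02 kN

125.02


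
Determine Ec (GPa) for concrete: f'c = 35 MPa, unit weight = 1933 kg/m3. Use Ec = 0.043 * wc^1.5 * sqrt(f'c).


Ec = 0.043 * 1933^1.5 * sqrt(35) / 1000
= 21.62 GPa

21.62


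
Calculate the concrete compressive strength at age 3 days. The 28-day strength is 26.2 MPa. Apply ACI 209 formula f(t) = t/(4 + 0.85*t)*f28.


f(3) = 3 / (4 + 0.85 * 3) * 26.2
= 3 / 6.55 * 26.2
= 12.0 MPa

12.0


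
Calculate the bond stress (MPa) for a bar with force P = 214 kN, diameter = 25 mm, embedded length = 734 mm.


u = P / (pi * db * ld)
= 214 * 1000 / (pi * 25 * 734)
= 3.712 MPa

3.712


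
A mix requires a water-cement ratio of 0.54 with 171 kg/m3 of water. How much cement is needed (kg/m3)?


Cement = water / (w/c)
= 171 / 0.54
= 316.7 kg/m3

316.7


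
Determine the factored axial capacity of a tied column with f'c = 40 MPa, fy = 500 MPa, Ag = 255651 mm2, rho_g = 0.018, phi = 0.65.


Ast = rho * Ag = 0.018 * 255651 = 4601.718 mm2
phi*Pn = 0.65 * 0.80 * (0.85 * 40 * (255651 - 4601.718) + 500 * 4601.718) / 1000
= 5635.0 kN

5635.0


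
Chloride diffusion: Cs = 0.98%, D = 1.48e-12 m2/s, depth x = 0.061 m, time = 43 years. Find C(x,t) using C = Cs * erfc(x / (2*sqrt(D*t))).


t_seconds = 43 * 365.25 * 24 * 3600 = 1356976800.0 s
arg = 0.061 / (2 * sqrt(1.48e-12 * 1356976800.0))
= 0.6806
erfc(0.6806) = 0.3358
C = 0.98 * 0.3358 = 0.3291%

0.3291


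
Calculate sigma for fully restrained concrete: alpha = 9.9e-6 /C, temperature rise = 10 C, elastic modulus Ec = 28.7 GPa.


sigma = alpha * dT * Ec
= 9.9e-6 * 10 * 28.7 * 1000
= 2.841 MPa

2.841


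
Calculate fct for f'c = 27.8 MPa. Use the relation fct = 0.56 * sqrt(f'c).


fct = 0.56 * sqrt(27.8)
= 0.56 * 5.273
= 2.953 MPa

2.953


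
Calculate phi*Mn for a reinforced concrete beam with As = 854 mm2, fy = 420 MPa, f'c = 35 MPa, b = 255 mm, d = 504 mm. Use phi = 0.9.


a = As * fy / (0.85 * f'c * b)
= 854 * 420 / (0.85 * 35 * 255)
= 47.2803 mm
Mn = As * fy * (d - a/2) / 10^6
= 172.2955 kN-m
phi*Mn = 0.9 * 172.2955 = 155.07 kN-m

155.07


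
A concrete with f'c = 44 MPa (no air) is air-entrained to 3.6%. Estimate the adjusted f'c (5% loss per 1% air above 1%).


Strength loss = (3.6 - 1) * 5 = 13.0%
f'c = 44 * (1 - 13.0/100)
= 38.28 MPa

38.28


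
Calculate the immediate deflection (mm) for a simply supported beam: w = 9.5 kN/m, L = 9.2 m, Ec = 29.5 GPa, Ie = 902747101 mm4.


Convert: L = 9.2 m = 9200 mm, Ec = 29.5 GPa = 29500 MPa
delta = 5 * 9.5 * 9200^4 / (384 * 29500 * 902747101)
= 33.28 mm

33.28


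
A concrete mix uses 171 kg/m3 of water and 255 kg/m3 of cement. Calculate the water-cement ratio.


w/c = water / cement
w/c = 171 / 255 = 0.671

0.671


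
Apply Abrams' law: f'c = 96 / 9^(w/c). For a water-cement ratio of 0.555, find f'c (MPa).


f'c = 96 / 9^0.555
= 96 / 3.385
= 28.36 MPa

28.36


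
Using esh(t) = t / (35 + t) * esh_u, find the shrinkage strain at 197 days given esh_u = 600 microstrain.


esh(197) = 197 / (35 + 197) * 600
= 197 / 232 * 600
= 509.5 microstrain

509.5


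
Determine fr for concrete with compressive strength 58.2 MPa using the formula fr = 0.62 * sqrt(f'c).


fr = 0.62 * sqrt(58.2)
= 4.73 MPa

4.73


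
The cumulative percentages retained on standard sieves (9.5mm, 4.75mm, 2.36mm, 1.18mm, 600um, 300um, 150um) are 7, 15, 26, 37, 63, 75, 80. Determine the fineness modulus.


FM = sum(cumulative % retained) / 100
= 303 / 100
= 3.03

3.03


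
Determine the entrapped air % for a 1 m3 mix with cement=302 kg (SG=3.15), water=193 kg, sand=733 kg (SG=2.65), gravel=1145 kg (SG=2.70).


Vol cement = 302 / (3.15 * 1000) = 0.095873 m3
Vol water = 193 / 1000 = 0.193 m3
Vol sand = 733 / (2.65 * 1000) = 0.276604 m3
Vol gravel = 1145 / (2.70 * 1000) = 0.424074 m3
Total solid + water volume = 0.989551 m3
Air = (1 - 0.989551) * 100 = 1.04%

1.04


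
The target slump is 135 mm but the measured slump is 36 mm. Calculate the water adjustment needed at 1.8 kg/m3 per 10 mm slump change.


Difference = 135 - 36 = 99 mm
Water adjustment = 99 * 1.8 / 10 = 17.8 kg/m3

17.8


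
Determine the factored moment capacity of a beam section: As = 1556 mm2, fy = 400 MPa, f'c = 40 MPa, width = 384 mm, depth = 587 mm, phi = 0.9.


a = As * fy / (0.85 * f'c * b)
= 1556 * 400 / (0.85 * 40 * 384)
= 47.6716 mm
Mn = As * fy * (d - a/2) / 10^6
= 350.5134 kN-m
phi*Mn = 0.9 * 350.5134 = 315.46 kN-m

315.46


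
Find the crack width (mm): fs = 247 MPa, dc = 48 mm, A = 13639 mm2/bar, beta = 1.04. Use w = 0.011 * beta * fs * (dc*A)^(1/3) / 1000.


w = 0.011 * beta * fs * (dc * A)^(1/3) / 1000
= 0.011 * 1.04 * 247 * (48 * 13639)^(1/3) / 1000
= 0.245 mm

0.245


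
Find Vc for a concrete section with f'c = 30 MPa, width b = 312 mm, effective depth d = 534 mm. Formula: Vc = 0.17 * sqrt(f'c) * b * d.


Vc = 0.17 * sqrt(30) * 312 * 534 / 1000
= 155.13 kN

155.13


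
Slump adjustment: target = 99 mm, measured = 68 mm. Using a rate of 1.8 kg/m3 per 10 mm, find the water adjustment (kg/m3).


Difference = 99 - 68 = 31 mm
Water adjustment = 31 * 1.8 / 10 = 5.6 kg/m3

5.6


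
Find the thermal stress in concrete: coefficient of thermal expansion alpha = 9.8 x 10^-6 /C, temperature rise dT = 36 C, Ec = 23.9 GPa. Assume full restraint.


sigma = alpha * dT * Ec
= 9.8e-6 * 36 * 23.9 * 1000
= 8.432 MPa

8.432


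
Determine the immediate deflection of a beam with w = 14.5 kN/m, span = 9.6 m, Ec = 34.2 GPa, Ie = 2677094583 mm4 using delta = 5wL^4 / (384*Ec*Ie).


Convert: L = 9.6 m = 9600 mm, Ec = 34.2 GPa = 34200 MPa
delta = 5 * 14.5 * 9600^4 / (384 * 34200 * 2677094583)
= 17.51 mm

17.51


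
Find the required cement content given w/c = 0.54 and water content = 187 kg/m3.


Cement = water / (w/c)
= 187 / 0.54
= 346.3 kg/m3

346.3


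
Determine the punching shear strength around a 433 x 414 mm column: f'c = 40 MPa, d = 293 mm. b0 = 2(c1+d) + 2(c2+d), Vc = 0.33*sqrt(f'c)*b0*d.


b0 = 2*(433 + 293) + 2*(414 + 293) = 2866 mm
Vc = 0.33 * sqrt(40) * 2866 * 293 / 1000
= 1752.62 kN

1752.62


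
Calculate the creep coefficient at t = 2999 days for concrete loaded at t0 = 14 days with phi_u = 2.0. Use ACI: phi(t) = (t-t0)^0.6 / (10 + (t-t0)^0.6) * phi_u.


dt = 2999 - 14 = 2985
phi = 2985^0.6 / (10 + 2985^0.6) * 2.0
= 1.848

1.848


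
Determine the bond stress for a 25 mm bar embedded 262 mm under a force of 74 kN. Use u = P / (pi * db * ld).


u = P / (pi * db * ld)
= 74 * 1000 / (pi * 25 * 262)
= 3.596 MPa

3.596


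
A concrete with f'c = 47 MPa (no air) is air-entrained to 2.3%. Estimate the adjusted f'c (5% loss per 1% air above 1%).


Strength loss = (2.3 - 1) * 5 = 6.5%
f'c = 47 * (1 - 6.5/100)
= 43.95 MPa

43.95


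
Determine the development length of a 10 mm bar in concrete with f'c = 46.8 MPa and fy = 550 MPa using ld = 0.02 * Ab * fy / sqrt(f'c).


Ab = pi * 10^2 / 4 = 78.54 mm2
ld = 0.02 * 78.54 * 550 / sqrt(46.8)
= 126.3 mm

126.3


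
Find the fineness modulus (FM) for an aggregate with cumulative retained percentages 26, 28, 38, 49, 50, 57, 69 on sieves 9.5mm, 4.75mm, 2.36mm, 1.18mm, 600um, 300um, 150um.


FM = sum(cumulative % retained) / 100
= 317 / 100
= 3.17

3.17


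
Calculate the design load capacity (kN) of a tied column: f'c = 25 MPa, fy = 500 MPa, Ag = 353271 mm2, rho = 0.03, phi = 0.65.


Ast = rho * Ag = 0.03 * 353271 = 10598.13 mm2
phi*Pn = 0.65 * 0.80 * (0.85 * 25 * (353271 - 10598.13) + 500 * 10598.13) / 1000
= 6542.05 kN

6542.05


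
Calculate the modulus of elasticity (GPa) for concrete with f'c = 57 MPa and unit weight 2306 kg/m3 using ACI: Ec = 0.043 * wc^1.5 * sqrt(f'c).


Ec = 0.043 * 2306^1.5 * sqrt(57) / 1000
= 35.95 GPa

35.95


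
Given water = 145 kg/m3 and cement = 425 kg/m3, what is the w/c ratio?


w/c = water / cement
w/c = 145 / 425 = 0.341

0.341


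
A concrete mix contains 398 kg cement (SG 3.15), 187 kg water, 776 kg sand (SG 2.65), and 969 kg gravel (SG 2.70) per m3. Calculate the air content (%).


Vol cement = 398 / (3.15 * 1000) = 0.126349 m3
Vol water = 187 / 1000 = 0.187 m3
Vol sand = 776 / (2.65 * 1000) = 0.29283 m3
Vol gravel = 969 / (2.70 * 1000) = 0.358889 m3
Total solid + water volume = 0.965068 m3
Air = (1 - 0.965068) * 100 = 3.49%

3.49


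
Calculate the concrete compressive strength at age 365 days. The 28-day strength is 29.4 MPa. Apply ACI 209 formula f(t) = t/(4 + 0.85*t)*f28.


f(365) = 365 / (4 + 0.85 * 365) * 29.4
= 365 / 314.25 * 29.4
= 34.15 MPa

34.15


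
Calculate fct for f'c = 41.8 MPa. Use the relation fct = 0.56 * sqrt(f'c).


fct = 0.56 * sqrt(41.8)
= 0.56 * 6.465
= 3.621 MPa

3.621


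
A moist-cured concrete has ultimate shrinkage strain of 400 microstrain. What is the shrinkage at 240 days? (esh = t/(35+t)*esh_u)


esh(240) = 240 / (35 + 240) * 400
= 240 / 275 * 400
= 349.1 microstrain

349.1


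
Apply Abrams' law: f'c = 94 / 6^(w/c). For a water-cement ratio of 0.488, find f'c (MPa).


f'c = 94 / 6^0.488
= 94 / 2.397
= 39.21 MPa

39.21


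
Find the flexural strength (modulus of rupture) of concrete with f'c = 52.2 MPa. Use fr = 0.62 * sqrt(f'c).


fr = 0.62 * sqrt(52.2)
= 4.479 MPa

4.479


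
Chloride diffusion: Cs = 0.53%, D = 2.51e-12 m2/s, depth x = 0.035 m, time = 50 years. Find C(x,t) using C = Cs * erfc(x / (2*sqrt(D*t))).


t_seconds = 50 * 365.25 * 24 * 3600 = 1577880000.0 s
arg = 0.035 / (2 * sqrt(2.51e-12 * 1577880000.0))
= 0.2781
erfc(0.2781) = 0.6941
C = 0.53 * 0.6941 = 0.3679%

0.3679


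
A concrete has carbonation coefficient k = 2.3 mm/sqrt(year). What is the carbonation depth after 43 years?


depth = k * sqrt(t)
= 2.3 * sqrt(43)
= 15.08 mm

15.08


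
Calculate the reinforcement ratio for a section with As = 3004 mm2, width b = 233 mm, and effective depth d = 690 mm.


rho = As / (b * d)
= 3004 / (233 * 690)
= 0.0187

0.0187


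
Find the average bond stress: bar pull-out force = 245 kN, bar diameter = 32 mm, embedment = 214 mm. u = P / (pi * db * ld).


u = P / (pi * db * ld)
= 245 * 1000 / (pi * 32 * 214)
= 11.388 MPa

11.388


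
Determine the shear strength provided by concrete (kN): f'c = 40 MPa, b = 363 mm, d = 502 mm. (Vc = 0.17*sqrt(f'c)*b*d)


Vc = 0.17 * sqrt(40) * 363 * 502 / 1000
= 195.92 kN

195.92


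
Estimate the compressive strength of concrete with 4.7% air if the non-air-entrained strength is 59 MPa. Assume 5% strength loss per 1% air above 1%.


Strength loss = (4.7 - 1) * 5 = 18.5%
f'c = 59 * (1 - 18.5/100)
= 48.08 MPa

48.08


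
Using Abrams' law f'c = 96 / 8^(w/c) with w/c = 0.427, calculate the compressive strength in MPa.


f'c = 96 / 8^0.427
= 96 / 2.43
= 39.5 MPa

39.5


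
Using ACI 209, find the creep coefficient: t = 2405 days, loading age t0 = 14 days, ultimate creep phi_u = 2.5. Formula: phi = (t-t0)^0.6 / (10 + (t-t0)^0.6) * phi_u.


dt = 2405 - 14 = 2391
phi = 2391^0.6 / (10 + 2391^0.6) * 2.5
= 2.285

2.285


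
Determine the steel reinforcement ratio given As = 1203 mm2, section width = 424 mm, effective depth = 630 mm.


rho = As / (b * d)
= 1203 / (424 * 630)
= 0.0045

0.0045


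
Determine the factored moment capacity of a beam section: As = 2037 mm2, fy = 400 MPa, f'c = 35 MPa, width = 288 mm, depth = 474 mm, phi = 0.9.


a = As * fy / (0.85 * f'c * b)
= 2037 * 400 / (0.85 * 35 * 288)
= 95.098 mm
Mn = As * fy * (d - a/2) / 10^6
= 347.4723 kN-m
phi*Mn = 0.9 * 347.4723 = 312.73 kN-m

312.73


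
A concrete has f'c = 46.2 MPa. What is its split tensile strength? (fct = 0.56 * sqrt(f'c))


fct = 0.56 * sqrt(46.2)
= 0.56 * 6.797
= 3.806 MPa

3.806


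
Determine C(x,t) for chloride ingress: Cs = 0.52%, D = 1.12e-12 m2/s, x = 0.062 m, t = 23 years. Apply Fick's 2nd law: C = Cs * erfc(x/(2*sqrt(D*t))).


t_seconds = 23 * 365.25 * 24 * 3600 = 725824800.0 s
arg = 0.062 / (2 * sqrt(1.12e-12 * 725824800.0))
= 1.0873
erfc(1.0873) = 0.1241
C = 0.52 * 0.1241 = 0.0646%

0.0646


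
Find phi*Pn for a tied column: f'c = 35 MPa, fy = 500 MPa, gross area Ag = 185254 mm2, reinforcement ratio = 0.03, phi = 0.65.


Ast = rho * Ag = 0.03 * 185254 = 5557.62 mm2
phi*Pn = 0.65 * 0.80 * (0.85 * 35 * (185254 - 5557.62) + 500 * 5557.62) / 1000
= 4224.88 kN

4224.88


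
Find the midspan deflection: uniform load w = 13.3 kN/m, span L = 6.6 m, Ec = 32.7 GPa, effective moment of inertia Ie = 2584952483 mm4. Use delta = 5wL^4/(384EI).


Convert: L = 6.6 m = 6600 mm, Ec = 32.7 GPa = 32700 MPa
delta = 5 * 13.3 * 6600^4 / (384 * 32700 * 2584952483)
= 3.89 mm

3.89


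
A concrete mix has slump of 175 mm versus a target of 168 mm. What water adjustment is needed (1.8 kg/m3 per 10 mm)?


Difference = 168 - 175 = -7 mm
Water adjustment = -7 * 1.8 / 10 = -1.3 kg/m3

-1.3


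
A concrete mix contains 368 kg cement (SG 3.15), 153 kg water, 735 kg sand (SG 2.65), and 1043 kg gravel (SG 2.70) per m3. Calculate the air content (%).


Vol cement = 368 / (3.15 * 1000) = 0.116825 m3
Vol water = 153 / 1000 = 0.153 m3
Vol sand = 735 / (2.65 * 1000) = 0.277358 m3
Vol gravel = 1043 / (2.70 * 1000) = 0.386296 m3
Total solid + water volume = 0.93348 m3
Air = (1 - 0.93348) * 100 = 6.65%

6.65


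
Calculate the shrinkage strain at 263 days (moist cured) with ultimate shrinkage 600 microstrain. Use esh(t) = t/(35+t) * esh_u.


esh(263) = 263 / (35 + 263) * 600
= 263 / 298 * 600
= 529.5 microstrain

529.5


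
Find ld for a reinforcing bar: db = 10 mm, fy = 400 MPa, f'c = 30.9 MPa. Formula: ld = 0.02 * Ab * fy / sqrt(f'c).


Ab = pi * 10^2 / 4 = 78.54 mm2
ld = 0.02 * 78.54 * 400 / sqrt(30.9)
= 113.0 mm

113.0


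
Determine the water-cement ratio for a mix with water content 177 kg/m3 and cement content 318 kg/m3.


w/c = water / cement
w/c = 177 / 318 = 0.557

0.557


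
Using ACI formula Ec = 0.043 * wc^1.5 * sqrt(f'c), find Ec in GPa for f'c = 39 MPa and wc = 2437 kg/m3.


Ec = 0.043 * 2437^1.5 * sqrt(39) / 1000
= 32.31 GPa

32.31


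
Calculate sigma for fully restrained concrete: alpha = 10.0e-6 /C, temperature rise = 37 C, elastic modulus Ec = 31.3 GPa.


sigma = alpha * dT * Ec
= 10.0e-6 * 37 * 31.3 * 1000
= 11.581 MPa

11.581


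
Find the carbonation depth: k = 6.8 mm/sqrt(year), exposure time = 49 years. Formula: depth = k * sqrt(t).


depth = k * sqrt(t)
= 6.8 * sqrt(49)
= 47.6 mm

47.6


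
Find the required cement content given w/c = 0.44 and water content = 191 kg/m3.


Cement = water / (w/c)
= 191 / 0.44
= 434.1 kg/m3

434.1
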